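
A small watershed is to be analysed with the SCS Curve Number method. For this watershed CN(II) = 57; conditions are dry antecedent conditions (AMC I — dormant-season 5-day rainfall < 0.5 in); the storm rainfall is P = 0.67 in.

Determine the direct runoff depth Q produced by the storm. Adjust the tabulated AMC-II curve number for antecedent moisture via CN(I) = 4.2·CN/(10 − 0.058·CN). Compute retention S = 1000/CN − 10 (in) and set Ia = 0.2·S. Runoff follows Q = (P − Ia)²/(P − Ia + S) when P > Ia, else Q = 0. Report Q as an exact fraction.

Q = 0 in ≈ 0.000 in

CN(I) from CN(II)=57: (4.2·57)/(10 − 0.058·57) = 119700/3347 ≈ 35.763
Max retention: S = 1000/(119700/3347) − 10 = 21500/1197 in (≈ 17.962 in)
Ia = 0.2·(21500/1197) = 4300/1197 in ≈ 3.592 in
P = 0.670 ≤ Ia = 3.592 in: entire storm abstracted, Q = 0.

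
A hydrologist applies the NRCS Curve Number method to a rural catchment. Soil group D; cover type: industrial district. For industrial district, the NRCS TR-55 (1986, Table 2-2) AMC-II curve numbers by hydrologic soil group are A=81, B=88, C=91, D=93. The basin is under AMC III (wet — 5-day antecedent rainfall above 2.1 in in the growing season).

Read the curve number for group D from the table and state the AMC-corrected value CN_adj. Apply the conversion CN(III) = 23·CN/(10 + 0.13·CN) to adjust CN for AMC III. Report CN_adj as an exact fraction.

CN_adj = 213900/2209 ≈ 96.831

NRCS table: industrial district, soil group D → CN(II) = 93
Wet (AMC III): CN(III) = 23·93/(10 + 0.13·93) = 2139/(2209/100) = 213900/2209 ≈ 96.831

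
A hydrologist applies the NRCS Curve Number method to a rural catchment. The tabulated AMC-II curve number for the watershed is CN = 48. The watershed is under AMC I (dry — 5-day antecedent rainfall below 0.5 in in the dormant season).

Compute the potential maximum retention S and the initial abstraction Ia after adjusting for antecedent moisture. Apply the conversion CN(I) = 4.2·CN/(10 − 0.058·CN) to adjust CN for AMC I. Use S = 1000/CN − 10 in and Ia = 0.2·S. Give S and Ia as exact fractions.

S = 1625/63 in ≈ 25.794 in; Ia = 325/63 in ≈ 5.159 in

Dry (AMC I): CN(I) = 4.2·48/(10 − 0.058·48) = (1008/5)/(902/125) = 12600/451 ≈ 27.938
Max retention: S = 1000/(12600/451) − 10 = 1625/63 in (≈ 25.794 in)
Ia = 0.2·(1625/63) = 325/63 in ≈ 5.159 in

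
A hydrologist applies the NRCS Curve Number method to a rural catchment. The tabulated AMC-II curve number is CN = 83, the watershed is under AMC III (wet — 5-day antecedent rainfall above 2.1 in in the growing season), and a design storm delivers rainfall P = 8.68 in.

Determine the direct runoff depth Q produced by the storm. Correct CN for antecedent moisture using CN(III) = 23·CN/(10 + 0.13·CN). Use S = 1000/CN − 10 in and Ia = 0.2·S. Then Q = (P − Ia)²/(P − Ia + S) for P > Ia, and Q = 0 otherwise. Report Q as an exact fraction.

Q = 164635497009/21392874425 in ≈ 7.696 in

Wet (AMC III): CN(III) = 23·83/(10 + 0.13·83) = 1909/(2079/100) = 190900/2079 ≈ 91.823
S = 1000/(190900/2079) − 10 = 1700/1909 in ≈ 0.891 in
Initial abstraction Ia = S/5 = (1700/1909)/5 = 340/1909 ≈ 0.178 in
P − Ia = 8.680 − 0.178 = 405753/47725 ≈ 8.502 in (> 0, runoff occurs)
Runoff Q = (P−Ia)²/(P−Ia+S) = (8.502)²/(8.502+0.891) = 164635497009/21392874425 ≈ 7.696 in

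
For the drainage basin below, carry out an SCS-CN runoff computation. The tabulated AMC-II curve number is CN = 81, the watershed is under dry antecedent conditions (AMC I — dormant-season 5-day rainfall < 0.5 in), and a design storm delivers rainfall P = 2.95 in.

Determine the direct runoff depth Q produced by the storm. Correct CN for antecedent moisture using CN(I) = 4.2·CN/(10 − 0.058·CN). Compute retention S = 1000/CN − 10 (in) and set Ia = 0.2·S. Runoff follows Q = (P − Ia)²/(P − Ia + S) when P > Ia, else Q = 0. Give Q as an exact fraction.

Q = 3888644881/8585253180 in ≈ 0.453 in

CN(I) from CN(II)=81: (4.2·81)/(10 − 0.058·81) = 170100/2651 ≈ 64.164
Retention S: 1000/CN − 10 with CN=64.164 → S = 9500/1701 ≈ 5.585 in
Initial abstraction Ia = S/5 = (9500/1701)/5 = 1900/1701 ≈ 1.117 in
P − Ia = 2.950 − 1.117 = 62359/34020 ≈ 1.833 in (> 0, runoff occurs)
Q: (62359/34020)² ÷ (252359/34020) = 3888644881/8585253180 in (≈ 0.453 in)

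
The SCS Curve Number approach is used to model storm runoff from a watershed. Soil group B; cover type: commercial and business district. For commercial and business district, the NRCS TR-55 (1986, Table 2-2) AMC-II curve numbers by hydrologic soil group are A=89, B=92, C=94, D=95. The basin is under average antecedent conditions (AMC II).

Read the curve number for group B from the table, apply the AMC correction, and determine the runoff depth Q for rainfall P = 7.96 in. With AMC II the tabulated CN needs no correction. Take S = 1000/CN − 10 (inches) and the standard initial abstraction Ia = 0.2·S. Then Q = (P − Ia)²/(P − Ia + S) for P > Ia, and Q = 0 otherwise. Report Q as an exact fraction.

Q = 20043529/2861775 in ≈ 7.004 in

NRCS table: commercial and business district, soil group B → CN(II) = 92
Average conditions: CN = 92 (no AMC adjustment).
Retention S: 1000/CN − 10 with CN=92.000 → S = 20/23 ≈ 0.870 in
Initial abstraction Ia = S/5 = (20/23)/5 = 4/23 ≈ 0.174 in
Since P=7.960 > Ia=0.174: effective rainfall P−Ia = 4477/575 in
Q = (4477/575)²/((4477/575) + 20/23) = (20043529/330625)/(4977/575) = 20043529/2861775 in ≈ 7.004 in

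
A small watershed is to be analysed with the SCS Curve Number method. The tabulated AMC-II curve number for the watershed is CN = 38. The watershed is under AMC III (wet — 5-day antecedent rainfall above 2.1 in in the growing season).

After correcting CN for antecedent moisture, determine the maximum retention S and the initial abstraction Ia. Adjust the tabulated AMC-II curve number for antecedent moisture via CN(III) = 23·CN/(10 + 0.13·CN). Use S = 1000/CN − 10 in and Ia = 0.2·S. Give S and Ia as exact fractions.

Adjust CN=38 to AMC III: 23·38/(10 + 0.13·38) → 874 ÷ (747/50) = 43700/747 ≈ 58.501
Retention S: 1000/CN − 10 with CN=58.501 → S = 3100/437 ≈ 7.094 in
Ia = 0.2·(3100/437) = 620/437 in ≈ 1.419 in

S = 3100/437 in ≈ 7.094 in; Ia = 620/437 in ≈ 1.419 in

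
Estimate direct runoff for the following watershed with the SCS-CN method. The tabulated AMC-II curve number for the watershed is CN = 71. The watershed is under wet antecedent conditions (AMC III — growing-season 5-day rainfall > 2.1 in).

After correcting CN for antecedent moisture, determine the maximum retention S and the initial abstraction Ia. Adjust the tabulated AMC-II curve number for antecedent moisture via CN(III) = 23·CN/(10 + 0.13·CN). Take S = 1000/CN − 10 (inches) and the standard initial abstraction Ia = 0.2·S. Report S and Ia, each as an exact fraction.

CN(III) from CN(II)=71: (23·71)/(10 + 0.13·71) = 163300/1923 ≈ 84.919
S = 1000/(163300/1923) − 10 = 2900/1633 in ≈ 1.776 in
Ia = 0.2S: 0.2·1.776 = 0.355 in (exactly 580/1633)

S = 2900/1633 in ≈ 1.776 in; Ia = 580/1633 in ≈ 0.355 in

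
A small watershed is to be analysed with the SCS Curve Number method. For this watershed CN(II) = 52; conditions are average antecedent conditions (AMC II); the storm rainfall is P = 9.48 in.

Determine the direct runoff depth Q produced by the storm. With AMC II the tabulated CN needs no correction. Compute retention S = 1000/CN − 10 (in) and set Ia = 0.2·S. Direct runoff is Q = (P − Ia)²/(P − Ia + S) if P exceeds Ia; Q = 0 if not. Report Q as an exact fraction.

AMC II — tabulated CN = 52 applies directly.
Retention S: 1000/CN − 10 with CN=52.000 → S = 120/13 ≈ 9.231 in
Ia = 0.2S: 0.2·9.231 = 1.846 in (exactly 24/13)
P − Ia = 9.480 − 1.846 = 2481/325 ≈ 7.634 in (> 0, runoff occurs)
Q = (2481/325)²/((2481/325) + 120/13) = (6155361/105625)/(5481/325) = 683929/197925 in ≈ 3.455 in

Q = 683929/197925 in ≈ 3.455 in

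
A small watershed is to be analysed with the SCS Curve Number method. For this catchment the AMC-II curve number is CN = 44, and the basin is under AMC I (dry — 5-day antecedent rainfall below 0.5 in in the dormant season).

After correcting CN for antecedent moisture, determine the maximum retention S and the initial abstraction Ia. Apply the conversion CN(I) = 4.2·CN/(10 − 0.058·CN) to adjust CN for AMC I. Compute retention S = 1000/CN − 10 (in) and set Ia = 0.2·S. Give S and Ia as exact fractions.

S = 1000/33 in ≈ 30.303 in; Ia = 200/33 in ≈ 6.061 in

Dry (AMC I): CN(I) = 4.2·44/(10 − 0.058·44) = (924/5)/(931/125) = 3300/133 ≈ 24.812
S = 1000/(3300/133) − 10 = 1000/33 in ≈ 30.303 in
Initial abstraction Ia = S/5 = (1000/33)/5 = 200/33 ≈ 6.061 in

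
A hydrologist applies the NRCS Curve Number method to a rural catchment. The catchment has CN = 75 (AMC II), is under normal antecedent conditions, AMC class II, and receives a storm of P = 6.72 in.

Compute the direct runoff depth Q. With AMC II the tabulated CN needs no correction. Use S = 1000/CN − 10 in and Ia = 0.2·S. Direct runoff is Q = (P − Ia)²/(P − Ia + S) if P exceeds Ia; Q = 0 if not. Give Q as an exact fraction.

Average conditions: CN = 75 (no AMC adjustment).
Retention S: 1000/CN − 10 with CN=75.000 → S = 10/3 ≈ 3.333 in
Ia = 0.2·(10/3) = 2/3 in ≈ 0.667 in
Excess rainfall: 6.720 − 0.667 = 6.053 in; P > Ia so Q > 0
Q = (454/75)²/((454/75) + 10/3) = (206116/5625)/(704/75) = 51529/13200 in ≈ 3.904 in

Q = 51529/13200 in ≈ 3.904 in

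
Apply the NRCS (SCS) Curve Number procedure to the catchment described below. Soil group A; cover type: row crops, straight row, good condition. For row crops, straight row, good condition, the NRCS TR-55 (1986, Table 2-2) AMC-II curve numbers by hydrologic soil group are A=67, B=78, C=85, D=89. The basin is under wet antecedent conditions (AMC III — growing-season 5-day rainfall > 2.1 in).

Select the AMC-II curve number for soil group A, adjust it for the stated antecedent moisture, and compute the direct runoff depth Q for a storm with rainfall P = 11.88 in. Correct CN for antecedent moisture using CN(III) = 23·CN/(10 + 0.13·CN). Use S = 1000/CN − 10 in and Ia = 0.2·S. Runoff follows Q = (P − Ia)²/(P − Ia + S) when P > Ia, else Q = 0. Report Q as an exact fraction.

Q = 5898095313/611353225 in ≈ 9.648 in

NRCS table: row crops, straight row, good condition, soil group A → CN(II) = 67
Wet (AMC III): CN(III) = 23·67/(10 + 0.13·67) = 1541/(1871/100) = 154100/1871 ≈ 82.362
Retention S: 1000/CN − 10 with CN=82.362 → S = 3300/1541 ≈ 2.141 in
Initial abstraction Ia = S/5 = (3300/1541)/5 = 660/1541 ≈ 0.428 in
Since P=11.880 > Ia=0.428: effective rainfall P−Ia = 441177/38525 in
Runoff Q = (P−Ia)²/(P−Ia+S) = (11.452)²/(11.452+2.141) = 5898095313/611353225 ≈ 9.648 in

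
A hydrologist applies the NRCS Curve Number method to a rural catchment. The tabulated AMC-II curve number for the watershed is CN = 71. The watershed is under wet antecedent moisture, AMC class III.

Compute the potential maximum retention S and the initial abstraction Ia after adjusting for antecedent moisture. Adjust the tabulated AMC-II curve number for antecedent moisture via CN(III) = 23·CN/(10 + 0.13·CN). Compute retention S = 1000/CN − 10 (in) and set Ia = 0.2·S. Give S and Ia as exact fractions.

S = 2900/1633 in ≈ 1.776 in; Ia = 580/1633 in ≈ 0.355 in

Wet (AMC III): CN(III) = 23·71/(10 + 0.13·71) = 1633/(1923/100) = 163300/1923 ≈ 84.919
Retention S: 1000/CN − 10 with CN=84.919 → S = 2900/1633 ≈ 1.776 in
Initial abstraction Ia = S/5 = (2900/1633)/5 = 580/1633 ≈ 0.355 in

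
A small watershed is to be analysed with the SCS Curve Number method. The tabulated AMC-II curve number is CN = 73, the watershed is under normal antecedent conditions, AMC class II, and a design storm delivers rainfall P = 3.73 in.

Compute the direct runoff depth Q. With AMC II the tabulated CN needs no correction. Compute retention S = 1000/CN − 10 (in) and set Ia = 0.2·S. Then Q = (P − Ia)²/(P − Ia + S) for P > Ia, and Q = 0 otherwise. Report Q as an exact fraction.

Q = 476505241/356451700 in ≈ 1.337 in

CN(II) = 73; AMC II needs no correction.
Retention S: 1000/CN − 10 with CN=73.000 → S = 270/73 ≈ 3.699 in
Ia = 0.2·(270/73) = 54/73 in ≈ 0.740 in
Excess rainfall: 3.730 − 0.740 = 2.990 in; P > Ia so Q > 0
Q: (21829/7300)² ÷ (48829/7300) = 476505241/356451700 in (≈ 1.337 in)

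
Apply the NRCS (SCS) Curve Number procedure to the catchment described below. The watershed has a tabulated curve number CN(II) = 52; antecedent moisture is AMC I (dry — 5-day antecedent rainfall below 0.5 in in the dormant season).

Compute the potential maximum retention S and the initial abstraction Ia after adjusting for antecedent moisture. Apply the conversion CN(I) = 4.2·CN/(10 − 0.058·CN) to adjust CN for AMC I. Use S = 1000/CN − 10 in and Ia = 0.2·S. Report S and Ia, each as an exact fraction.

S = 2000/91 in ≈ 21.978 in; Ia = 400/91 in ≈ 4.396 in

Adjust CN=52 to AMC I: 4.2·52/(10 − 0.058·52) → (1092/5) ÷ (873/125) = 9100/291 ≈ 31.271
Max retention: S = 1000/(9100/291) − 10 = 2000/91 in (≈ 21.978 in)
Ia = 0.2S: 0.2·21.978 = 4.396 in (exactly 400/91)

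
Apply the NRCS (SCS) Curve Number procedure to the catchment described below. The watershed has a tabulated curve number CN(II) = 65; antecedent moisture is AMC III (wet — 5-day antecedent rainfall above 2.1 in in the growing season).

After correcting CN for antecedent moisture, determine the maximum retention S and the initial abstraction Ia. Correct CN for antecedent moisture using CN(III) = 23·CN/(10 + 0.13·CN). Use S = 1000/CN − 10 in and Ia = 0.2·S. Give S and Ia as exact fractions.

Adjust CN=65 to AMC III: 23·65/(10 + 0.13·65) → 1495 ÷ (369/20) = 29900/369 ≈ 81.030
S = 1000/(29900/369) − 10 = 700/299 in ≈ 2.341 in
Ia = 0.2·(700/299) = 140/299 in ≈ 0.468 in

S = 700/299 in ≈ 2.341 in; Ia = 140/299 in ≈ 0.468 in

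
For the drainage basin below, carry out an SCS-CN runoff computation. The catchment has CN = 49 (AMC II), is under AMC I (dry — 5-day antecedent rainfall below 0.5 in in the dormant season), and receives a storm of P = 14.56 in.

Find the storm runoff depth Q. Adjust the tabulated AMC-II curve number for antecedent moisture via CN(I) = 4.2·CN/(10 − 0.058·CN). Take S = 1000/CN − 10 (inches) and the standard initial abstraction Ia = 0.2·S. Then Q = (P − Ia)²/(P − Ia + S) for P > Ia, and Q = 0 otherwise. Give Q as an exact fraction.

Dry (AMC I): CN(I) = 4.2·49/(10 − 0.058·49) = (1029/5)/(3579/500) = 34300/1193 ≈ 28.751
Retention S: 1000/CN − 10 with CN=28.751 → S = 8500/343 ≈ 24.781 in
Ia = 0.2S: 0.2·24.781 = 4.956 in (exactly 1700/343)
Excess rainfall: 14.560 − 4.956 = 9.604 in; P > Ia so Q > 0
Q: (82352/8575)² ÷ (294852/8575) = 1695462976/632088975 in (≈ 2.682 in)

Q = 1695462976/632088975 in ≈ 2.682 in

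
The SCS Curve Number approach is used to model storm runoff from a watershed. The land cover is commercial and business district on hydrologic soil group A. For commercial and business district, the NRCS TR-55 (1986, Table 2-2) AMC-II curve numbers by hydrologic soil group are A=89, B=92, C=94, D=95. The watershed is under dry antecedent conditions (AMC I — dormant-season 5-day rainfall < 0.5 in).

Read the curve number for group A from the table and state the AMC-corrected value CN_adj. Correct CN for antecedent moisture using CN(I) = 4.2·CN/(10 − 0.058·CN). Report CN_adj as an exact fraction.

NRCS table: commercial and business district, soil group A → CN(II) = 89
CN(I) from CN(II)=89: (4.2·89)/(10 − 0.058·89) = 186900/2419 ≈ 77.263

CN_adj = 186900/2419 ≈ 77.263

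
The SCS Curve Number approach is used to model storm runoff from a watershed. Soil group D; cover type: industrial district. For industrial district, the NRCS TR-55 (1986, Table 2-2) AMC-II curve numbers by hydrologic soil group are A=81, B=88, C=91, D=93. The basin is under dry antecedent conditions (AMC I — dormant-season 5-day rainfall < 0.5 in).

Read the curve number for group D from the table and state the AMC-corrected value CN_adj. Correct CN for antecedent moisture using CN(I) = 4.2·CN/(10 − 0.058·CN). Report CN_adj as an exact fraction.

NRCS table: industrial district, soil group D → CN(II) = 93
Adjust CN=93 to AMC I: 4.2·93/(10 − 0.058·93) → (1953/5) ÷ (2303/500) = 27900/329 ≈ 84.802

CN_adj = 27900/329 ≈ 84.802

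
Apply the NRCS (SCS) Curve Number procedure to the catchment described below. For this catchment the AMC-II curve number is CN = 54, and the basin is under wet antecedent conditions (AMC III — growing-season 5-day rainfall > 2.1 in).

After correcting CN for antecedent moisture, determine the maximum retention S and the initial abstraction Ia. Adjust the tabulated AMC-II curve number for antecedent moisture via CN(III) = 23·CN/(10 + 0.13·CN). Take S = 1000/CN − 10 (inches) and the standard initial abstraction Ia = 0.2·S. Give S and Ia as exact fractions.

Wet (AMC III): CN(III) = 23·54/(10 + 0.13·54) = 1242/(851/50) = 2700/37 ≈ 72.973
S = 1000/(2700/37) − 10 = 100/27 in ≈ 3.704 in
Ia = 0.2·(100/27) = 20/27 in ≈ 0.741 in

S = 100/27 in ≈ 3.704 in; Ia = 20/27 in ≈ 0.741 in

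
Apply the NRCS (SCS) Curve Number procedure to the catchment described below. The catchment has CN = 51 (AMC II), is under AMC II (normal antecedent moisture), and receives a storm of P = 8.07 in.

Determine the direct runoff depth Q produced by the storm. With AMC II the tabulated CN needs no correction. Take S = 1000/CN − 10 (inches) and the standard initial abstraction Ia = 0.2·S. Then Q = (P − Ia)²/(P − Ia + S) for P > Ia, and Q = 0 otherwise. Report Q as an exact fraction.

Average conditions: CN = 51 (no AMC adjustment).
Retention S: 1000/CN − 10 with CN=51.000 → S = 490/51 ≈ 9.608 in
Ia = 0.2·(490/51) = 98/51 in ≈ 1.922 in
Excess rainfall: 8.070 − 1.922 = 6.148 in; P > Ia so Q > 0
Q: (31357/5100)² ÷ (80357/5100) = 983261449/409820700 in (≈ 2.399 in)

Q = 983261449/409820700 in ≈ 2.399 in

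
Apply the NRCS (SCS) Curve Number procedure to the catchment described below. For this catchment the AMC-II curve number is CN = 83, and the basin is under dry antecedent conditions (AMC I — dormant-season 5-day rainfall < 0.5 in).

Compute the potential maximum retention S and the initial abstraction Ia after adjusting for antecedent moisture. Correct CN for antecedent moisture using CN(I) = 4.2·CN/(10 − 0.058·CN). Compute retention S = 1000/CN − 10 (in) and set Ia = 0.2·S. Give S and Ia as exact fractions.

S = 8500/1743 in ≈ 4.877 in; Ia = 1700/1743 in ≈ 0.975 in

Dry (AMC I): CN(I) = 4.2·83/(10 − 0.058·83) = (1743/5)/(2593/500) = 174300/2593 ≈ 67.219
Max retention: S = 1000/(174300/2593) − 10 = 8500/1743 in (≈ 4.877 in)
Ia = 0.2S: 0.2·4.877 = 0.975 in (exactly 1700/1743)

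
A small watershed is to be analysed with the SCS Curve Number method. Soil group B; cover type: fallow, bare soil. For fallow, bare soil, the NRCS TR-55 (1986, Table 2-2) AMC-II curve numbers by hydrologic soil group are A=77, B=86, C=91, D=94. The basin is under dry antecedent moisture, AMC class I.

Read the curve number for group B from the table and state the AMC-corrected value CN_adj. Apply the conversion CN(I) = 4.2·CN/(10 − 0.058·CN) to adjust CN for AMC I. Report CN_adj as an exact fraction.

CN_adj = 12900/179 ≈ 72.067

NRCS table: fallow, bare soil, soil group B → CN(II) = 86
Adjust CN=86 to AMC I: 4.2·86/(10 − 0.058·86) → (1806/5) ÷ (1253/250) = 12900/179 ≈ 72.067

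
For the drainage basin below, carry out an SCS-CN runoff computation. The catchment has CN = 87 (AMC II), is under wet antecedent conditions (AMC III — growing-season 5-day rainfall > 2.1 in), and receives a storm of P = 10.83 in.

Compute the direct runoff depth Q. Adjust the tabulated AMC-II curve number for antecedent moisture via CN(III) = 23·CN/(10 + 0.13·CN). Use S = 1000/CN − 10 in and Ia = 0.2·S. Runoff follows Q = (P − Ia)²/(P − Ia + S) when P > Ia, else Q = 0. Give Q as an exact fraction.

Adjust CN=87 to AMC III: 23·87/(10 + 0.13·87) → 2001 ÷ (2131/100) = 200100/2131 ≈ 93.900
S = 1000/(200100/2131) − 10 = 1300/2001 in ≈ 0.650 in
Ia = 0.2S: 0.2·0.650 = 0.130 in (exactly 260/2001)
Since P=10.830 > Ia=0.130: effective rainfall P−Ia = 2141083/200100 in
Runoff Q = (P−Ia)²/(P−Ia+S) = (10.700)²/(10.700+0.650) = 4584236412889/454443708300 ≈ 10.088 in

Q = 4584236412889/454443708300 in ≈ 10.088 in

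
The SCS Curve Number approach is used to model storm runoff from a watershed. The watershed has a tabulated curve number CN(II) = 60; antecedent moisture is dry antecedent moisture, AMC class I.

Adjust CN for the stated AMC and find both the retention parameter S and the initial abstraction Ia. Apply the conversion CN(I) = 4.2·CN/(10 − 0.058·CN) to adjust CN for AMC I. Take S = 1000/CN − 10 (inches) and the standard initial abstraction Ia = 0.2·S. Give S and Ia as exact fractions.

S = 1000/63 in ≈ 15.873 in; Ia = 200/63 in ≈ 3.175 in

CN(I) from CN(II)=60: (4.2·60)/(10 − 0.058·60) = 6300/163 ≈ 38.650
Max retention: S = 1000/(6300/163) − 10 = 1000/63 in (≈ 15.873 in)
Ia = 0.2S: 0.2·15.873 = 3.175 in (exactly 200/63)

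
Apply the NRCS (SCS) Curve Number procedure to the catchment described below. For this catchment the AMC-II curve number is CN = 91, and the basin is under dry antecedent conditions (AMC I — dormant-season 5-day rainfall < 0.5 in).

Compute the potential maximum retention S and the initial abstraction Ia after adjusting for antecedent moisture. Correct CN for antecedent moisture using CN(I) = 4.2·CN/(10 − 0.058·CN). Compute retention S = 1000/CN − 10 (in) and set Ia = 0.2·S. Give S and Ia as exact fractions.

S = 1500/637 in ≈ 2.355 in; Ia = 300/637 in ≈ 0.471 in

Dry (AMC I): CN(I) = 4.2·91/(10 − 0.058·91) = (1911/5)/(2361/500) = 63700/787 ≈ 80.940
Retention S: 1000/CN − 10 with CN=80.940 → S = 1500/637 ≈ 2.355 in
Ia = 0.2·(1500/637) = 300/637 in ≈ 0.471 in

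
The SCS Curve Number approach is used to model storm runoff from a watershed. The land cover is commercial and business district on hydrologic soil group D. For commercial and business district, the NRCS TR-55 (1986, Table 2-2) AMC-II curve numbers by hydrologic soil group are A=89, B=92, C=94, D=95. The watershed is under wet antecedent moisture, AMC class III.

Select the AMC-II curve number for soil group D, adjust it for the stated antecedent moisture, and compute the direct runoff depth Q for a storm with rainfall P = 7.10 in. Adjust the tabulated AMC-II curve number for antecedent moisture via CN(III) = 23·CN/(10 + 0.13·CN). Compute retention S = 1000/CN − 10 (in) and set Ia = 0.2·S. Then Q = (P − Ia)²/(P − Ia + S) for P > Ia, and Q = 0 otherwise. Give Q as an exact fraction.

NRCS table: commercial and business district, soil group D → CN(II) = 95
CN(III) from CN(II)=95: (23·95)/(10 + 0.13·95) = 43700/447 ≈ 97.763
S = 1000/(43700/447) − 10 = 100/437 in ≈ 0.229 in
Ia = 0.2·(100/437) = 20/437 in ≈ 0.046 in
P − Ia = 7.100 − 0.046 = 30827/4370 ≈ 7.054 in (> 0, runoff occurs)
Q = (30827/4370)²/((30827/4370) + 100/437) = (950303929/19096900)/(31827/4370) = 950303929/139083990 in ≈ 6.833 in

Q = 950303929/139083990 in ≈ 6.833 in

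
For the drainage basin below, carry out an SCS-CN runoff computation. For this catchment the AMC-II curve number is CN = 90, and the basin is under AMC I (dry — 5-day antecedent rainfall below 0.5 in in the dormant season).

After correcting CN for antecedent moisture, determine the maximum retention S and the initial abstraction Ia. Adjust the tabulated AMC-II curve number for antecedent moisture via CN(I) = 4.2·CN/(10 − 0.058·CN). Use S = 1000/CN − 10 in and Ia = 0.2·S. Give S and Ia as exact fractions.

S = 500/189 in ≈ 2.646 in; Ia = 100/189 in ≈ 0.529 in

Dry (AMC I): CN(I) = 4.2·90/(10 − 0.058·90) = 378/(239/50) = 18900/239 ≈ 79.079
Max retention: S = 1000/(18900/239) − 10 = 500/189 in (≈ 2.646 in)
Initial abstraction Ia = S/5 = (500/189)/5 = 100/189 ≈ 0.529 in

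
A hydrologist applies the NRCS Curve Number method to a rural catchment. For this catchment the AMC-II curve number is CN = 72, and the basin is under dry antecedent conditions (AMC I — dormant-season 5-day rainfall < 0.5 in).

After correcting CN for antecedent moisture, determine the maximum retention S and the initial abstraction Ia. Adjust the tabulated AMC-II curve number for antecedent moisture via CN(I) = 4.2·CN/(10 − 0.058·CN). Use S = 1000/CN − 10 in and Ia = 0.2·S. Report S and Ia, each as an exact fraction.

S = 250/27 in ≈ 9.259 in; Ia = 50/27 in ≈ 1.852 in

CN(I) from CN(II)=72: (4.2·72)/(10 − 0.058·72) = 675/13 ≈ 51.923
S = 1000/(675/13) − 10 = 250/27 in ≈ 9.259 in
Initial abstraction Ia = S/5 = (250/27)/5 = 50/27 ≈ 1.852 in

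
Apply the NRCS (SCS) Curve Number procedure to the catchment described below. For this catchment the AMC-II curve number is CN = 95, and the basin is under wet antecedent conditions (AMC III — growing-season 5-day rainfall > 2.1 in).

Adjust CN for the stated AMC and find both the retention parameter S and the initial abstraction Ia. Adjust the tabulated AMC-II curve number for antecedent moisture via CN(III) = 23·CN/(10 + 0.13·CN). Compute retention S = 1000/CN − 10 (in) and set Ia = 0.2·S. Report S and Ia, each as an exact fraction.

Wet (AMC III): CN(III) = 23·95/(10 + 0.13·95) = 2185/(447/20) = 43700/447 ≈ 97.763
Max retention: S = 1000/(43700/447) − 10 = 100/437 in (≈ 0.229 in)
Ia = 0.2S: 0.2·0.229 = 0.046 in (exactly 20/437)

S = 100/437 in ≈ 0.229 in; Ia = 20/437 in ≈ 0.046 in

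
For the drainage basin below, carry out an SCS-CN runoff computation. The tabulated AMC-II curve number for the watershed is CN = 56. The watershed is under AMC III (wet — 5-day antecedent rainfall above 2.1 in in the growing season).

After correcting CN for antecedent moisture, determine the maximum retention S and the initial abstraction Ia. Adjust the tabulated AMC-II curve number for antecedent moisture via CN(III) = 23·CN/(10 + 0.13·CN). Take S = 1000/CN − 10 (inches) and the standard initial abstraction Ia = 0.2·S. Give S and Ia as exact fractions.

Wet (AMC III): CN(III) = 23·56/(10 + 0.13·56) = 1288/(432/25) = 4025/54 ≈ 74.537
S = 1000/(4025/54) − 10 = 550/161 in ≈ 3.416 in
Initial abstraction Ia = S/5 = (550/161)/5 = 110/161 ≈ 0.683 in

S = 550/161 in ≈ 3.416 in; Ia = 110/161 in ≈ 0.683 in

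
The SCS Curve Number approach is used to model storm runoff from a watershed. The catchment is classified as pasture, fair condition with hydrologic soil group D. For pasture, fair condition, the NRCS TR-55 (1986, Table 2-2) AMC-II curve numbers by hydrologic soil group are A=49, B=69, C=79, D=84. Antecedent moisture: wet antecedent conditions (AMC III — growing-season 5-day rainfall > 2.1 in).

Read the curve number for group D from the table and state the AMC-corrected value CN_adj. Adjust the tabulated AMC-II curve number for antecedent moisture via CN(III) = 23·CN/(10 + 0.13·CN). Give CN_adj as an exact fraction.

NRCS table: pasture, fair condition, soil group D → CN(II) = 84
Adjust CN=84 to AMC III: 23·84/(10 + 0.13·84) → 1932 ÷ (523/25) = 48300/523 ≈ 92.352

CN_adj = 48300/523 ≈ 92.352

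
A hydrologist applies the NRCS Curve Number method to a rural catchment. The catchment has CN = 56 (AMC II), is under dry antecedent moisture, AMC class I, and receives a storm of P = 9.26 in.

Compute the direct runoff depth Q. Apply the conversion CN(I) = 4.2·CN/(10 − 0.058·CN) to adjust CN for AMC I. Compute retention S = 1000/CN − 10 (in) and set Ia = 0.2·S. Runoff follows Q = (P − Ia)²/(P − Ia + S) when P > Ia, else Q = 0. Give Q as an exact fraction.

Q = 1645194721/1308748350 in ≈ 1.257 in

CN(I) from CN(II)=56: (4.2·56)/(10 − 0.058·56) = 7350/211 ≈ 34.834
Retention S: 1000/CN − 10 with CN=34.834 → S = 2750/147 ≈ 18.707 in
Ia = 0.2S: 0.2·18.707 = 3.741 in (exactly 550/147)
Since P=9.260 > Ia=3.741: effective rainfall P−Ia = 40561/7350 in
Q: (40561/7350)² ÷ (178061/7350) = 1645194721/1308748350 in (≈ 1.257 in)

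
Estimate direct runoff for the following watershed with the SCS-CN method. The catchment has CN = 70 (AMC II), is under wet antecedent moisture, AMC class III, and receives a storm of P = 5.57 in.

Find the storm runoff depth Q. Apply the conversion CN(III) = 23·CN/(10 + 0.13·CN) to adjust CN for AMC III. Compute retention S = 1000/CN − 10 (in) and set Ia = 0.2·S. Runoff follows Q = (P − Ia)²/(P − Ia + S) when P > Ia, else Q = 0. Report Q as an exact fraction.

Q = 7001840329/1830199700 in ≈ 3.826 in

Adjust CN=70 to AMC III: 23·70/(10 + 0.13·70) → 1610 ÷ (191/10) = 16100/191 ≈ 84.293
S = 1000/(16100/191) − 10 = 300/161 in ≈ 1.863 in
Ia = 0.2·(300/161) = 60/161 in ≈ 0.373 in
P − Ia = 5.570 − 0.373 = 83677/16100 ≈ 5.197 in (> 0, runoff occurs)
Q = (83677/16100)²/((83677/16100) + 300/161) = (7001840329/259210000)/(113677/16100) = 7001840329/1830199700 in ≈ 3.826 in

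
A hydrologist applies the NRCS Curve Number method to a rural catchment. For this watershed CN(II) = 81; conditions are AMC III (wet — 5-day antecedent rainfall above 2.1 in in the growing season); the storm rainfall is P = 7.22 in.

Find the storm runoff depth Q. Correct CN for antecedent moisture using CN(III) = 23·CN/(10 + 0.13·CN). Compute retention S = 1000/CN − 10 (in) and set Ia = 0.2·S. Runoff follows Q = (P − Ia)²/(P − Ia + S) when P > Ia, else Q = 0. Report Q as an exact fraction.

Wet (AMC III): CN(III) = 23·81/(10 + 0.13·81) = 1863/(2053/100) = 186300/2053 ≈ 90.745
Max retention: S = 1000/(186300/2053) − 10 = 1900/1863 in (≈ 1.020 in)
Initial abstraction Ia = S/5 = (1900/1863)/5 = 380/1863 ≈ 0.204 in
Since P=7.220 > Ia=0.204: effective rainfall P−Ia = 653543/93150 in
Q = (653543/93150)²/((653543/93150) + 1900/1863) = (427118452849/8676922500)/(748543/93150) = 22479918571/3669830550 in ≈ 6.126 in

Q = 22479918571/3669830550 in ≈ 6.126 in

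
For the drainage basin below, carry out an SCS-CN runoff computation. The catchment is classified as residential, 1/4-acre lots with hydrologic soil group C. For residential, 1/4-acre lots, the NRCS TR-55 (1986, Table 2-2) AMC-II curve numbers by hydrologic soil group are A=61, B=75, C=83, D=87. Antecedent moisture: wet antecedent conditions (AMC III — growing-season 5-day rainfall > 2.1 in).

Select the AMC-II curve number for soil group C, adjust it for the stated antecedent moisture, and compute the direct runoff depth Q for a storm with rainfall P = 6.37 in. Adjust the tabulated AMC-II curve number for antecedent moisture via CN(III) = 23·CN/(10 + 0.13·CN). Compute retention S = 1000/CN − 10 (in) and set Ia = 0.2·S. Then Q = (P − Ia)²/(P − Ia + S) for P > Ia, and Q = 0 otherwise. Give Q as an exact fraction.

NRCS table: residential, 1/4-acre lots, soil group C → CN(II) = 83
CN(III) from CN(II)=83: (23·83)/(10 + 0.13·83) = 190900/2079 ≈ 91.823
S = 1000/(190900/2079) − 10 = 1700/1909 in ≈ 0.891 in
Initial abstraction Ia = S/5 = (1700/1909)/5 = 340/1909 ≈ 0.178 in
P − Ia = 6.370 − 0.178 = 1182033/190900 ≈ 6.192 in (> 0, runoff occurs)
Q = (1182033/190900)²/((1182033/190900) + 1700/1909) = (1397202013089/36442810000)/(1352033/190900) = 1397202013089/258103099700 in ≈ 5.413 in

Q = 1397202013089/258103099700 in ≈ 5.413 in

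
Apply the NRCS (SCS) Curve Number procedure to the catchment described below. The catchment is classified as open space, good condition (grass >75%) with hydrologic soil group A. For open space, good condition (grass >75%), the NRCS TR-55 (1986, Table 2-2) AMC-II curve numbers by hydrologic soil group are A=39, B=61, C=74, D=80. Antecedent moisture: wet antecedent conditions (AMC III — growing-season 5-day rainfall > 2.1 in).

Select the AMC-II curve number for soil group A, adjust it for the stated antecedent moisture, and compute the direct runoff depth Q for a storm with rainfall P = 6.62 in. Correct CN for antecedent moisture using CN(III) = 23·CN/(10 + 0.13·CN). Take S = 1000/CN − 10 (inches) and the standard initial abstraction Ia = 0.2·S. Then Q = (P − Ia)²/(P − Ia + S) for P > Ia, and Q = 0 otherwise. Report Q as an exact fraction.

NRCS table: open space, good condition (grass >75%), soil group A → CN(II) = 39
CN(III) from CN(II)=39: (23·39)/(10 + 0.13·39) = 89700/1507 ≈ 59.522
S = 1000/(89700/1507) − 10 = 6100/897 in ≈ 6.800 in
Initial abstraction Ia = S/5 = (6100/897)/5 = 1220/897 ≈ 1.360 in
P − Ia = 6.620 − 1.360 = 235907/44850 ≈ 5.260 in (> 0, runoff occurs)
Q: (235907/44850)² ÷ (540907/44850) = 55652112649/24259678950 in (≈ 2.294 in)

Q = 55652112649/24259678950 in ≈ 2.294 in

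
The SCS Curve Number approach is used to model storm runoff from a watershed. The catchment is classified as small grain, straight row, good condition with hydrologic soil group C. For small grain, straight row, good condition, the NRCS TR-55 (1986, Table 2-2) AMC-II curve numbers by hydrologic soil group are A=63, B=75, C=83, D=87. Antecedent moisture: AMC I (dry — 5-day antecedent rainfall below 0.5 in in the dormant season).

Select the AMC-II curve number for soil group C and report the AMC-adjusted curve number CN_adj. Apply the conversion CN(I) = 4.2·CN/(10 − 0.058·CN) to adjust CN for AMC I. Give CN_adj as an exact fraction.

NRCS table: small grain, straight row, good condition, soil group C → CN(II) = 83
CN(I) from CN(II)=83: (4.2·83)/(10 − 0.058·83) = 174300/2593 ≈ 67.219

CN_adj = 174300/2593 ≈ 67.219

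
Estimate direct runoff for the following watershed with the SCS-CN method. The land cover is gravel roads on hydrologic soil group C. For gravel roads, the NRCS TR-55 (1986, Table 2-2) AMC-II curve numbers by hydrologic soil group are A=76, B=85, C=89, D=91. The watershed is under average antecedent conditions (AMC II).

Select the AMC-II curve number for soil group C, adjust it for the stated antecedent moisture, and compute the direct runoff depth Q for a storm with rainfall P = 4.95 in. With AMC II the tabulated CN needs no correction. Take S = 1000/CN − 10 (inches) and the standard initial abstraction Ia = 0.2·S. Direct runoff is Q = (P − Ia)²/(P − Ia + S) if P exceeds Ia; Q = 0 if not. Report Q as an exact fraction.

NRCS table: gravel roads, soil group C → CN(II) = 89
AMC II — tabulated CN = 89 applies directly.
Retention S: 1000/CN − 10 with CN=89.000 → S = 110/89 ≈ 1.236 in
Ia = 0.2·(110/89) = 22/89 in ≈ 0.247 in
Excess rainfall: 4.950 − 0.247 = 4.703 in; P > Ia so Q > 0
Runoff Q = (P−Ia)²/(P−Ia+S) = (4.703)²/(4.703+1.236) = 6370331/1710580 ≈ 3.724 in

Q = 6370331/1710580 in ≈ 3.724 in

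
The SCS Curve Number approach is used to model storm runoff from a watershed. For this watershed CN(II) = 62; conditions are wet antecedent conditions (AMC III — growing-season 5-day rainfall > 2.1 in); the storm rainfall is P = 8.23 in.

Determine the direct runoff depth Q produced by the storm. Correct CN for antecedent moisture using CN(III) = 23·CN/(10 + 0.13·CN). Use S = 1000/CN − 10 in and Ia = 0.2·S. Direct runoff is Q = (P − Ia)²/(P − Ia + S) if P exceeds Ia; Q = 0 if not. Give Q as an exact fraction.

CN(III) from CN(II)=62: (23·62)/(10 + 0.13·62) = 71300/903 ≈ 78.959
S = 1000/(71300/903) − 10 = 1900/713 in ≈ 2.665 in
Initial abstraction Ia = S/5 = (1900/713)/5 = 380/713 ≈ 0.533 in
P − Ia = 8.230 − 0.533 = 548799/71300 ≈ 7.697 in (> 0, runoff occurs)
Q: (548799/71300)² ÷ (738799/71300) = 301180342401/52676368700 in (≈ 5.718 in)

Q = 301180342401/52676368700 in ≈ 5.718 in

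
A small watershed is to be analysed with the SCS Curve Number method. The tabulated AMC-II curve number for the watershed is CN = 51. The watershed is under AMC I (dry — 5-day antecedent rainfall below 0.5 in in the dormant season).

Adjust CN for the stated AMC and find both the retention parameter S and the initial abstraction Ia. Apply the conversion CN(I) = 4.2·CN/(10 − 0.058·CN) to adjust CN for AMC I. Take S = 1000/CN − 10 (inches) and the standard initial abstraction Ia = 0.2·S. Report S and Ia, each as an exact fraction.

S = 3500/153 in ≈ 22.876 in; Ia = 700/153 in ≈ 4.575 in

Adjust CN=51 to AMC I: 4.2·51/(10 − 0.058·51) → (1071/5) ÷ (3521/500) = 15300/503 ≈ 30.417
Retention S: 1000/CN − 10 with CN=30.417 → S = 3500/153 ≈ 22.876 in
Initial abstraction Ia = S/5 = (3500/153)/5 = 700/153 ≈ 4.575 in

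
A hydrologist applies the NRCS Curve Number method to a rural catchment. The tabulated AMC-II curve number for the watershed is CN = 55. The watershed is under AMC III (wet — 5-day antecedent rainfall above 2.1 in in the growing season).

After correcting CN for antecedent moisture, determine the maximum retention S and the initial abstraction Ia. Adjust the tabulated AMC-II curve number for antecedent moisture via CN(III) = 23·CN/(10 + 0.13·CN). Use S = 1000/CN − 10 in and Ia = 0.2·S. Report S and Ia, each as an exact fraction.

Adjust CN=55 to AMC III: 23·55/(10 + 0.13·55) → 1265 ÷ (343/20) = 25300/343 ≈ 73.761
Retention S: 1000/CN − 10 with CN=73.761 → S = 900/253 ≈ 3.557 in
Initial abstraction Ia = S/5 = (900/253)/5 = 180/253 ≈ 0.711 in

S = 900/253 in ≈ 3.557 in; Ia = 180/253 in ≈ 0.711 in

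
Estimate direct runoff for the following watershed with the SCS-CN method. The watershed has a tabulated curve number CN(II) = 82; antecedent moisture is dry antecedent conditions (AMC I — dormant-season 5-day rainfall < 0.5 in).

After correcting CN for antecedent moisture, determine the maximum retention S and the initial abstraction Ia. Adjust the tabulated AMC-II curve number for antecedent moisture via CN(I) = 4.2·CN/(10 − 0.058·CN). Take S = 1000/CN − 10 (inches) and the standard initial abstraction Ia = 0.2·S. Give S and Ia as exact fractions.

Adjust CN=82 to AMC I: 4.2·82/(10 − 0.058·82) → (1722/5) ÷ (1311/250) = 28700/437 ≈ 65.675
Retention S: 1000/CN − 10 with CN=65.675 → S = 1500/287 ≈ 5.226 in
Initial abstraction Ia = S/5 = (1500/287)/5 = 300/287 ≈ 1.045 in

S = 1500/287 in ≈ 5.226 in; Ia = 300/287 in ≈ 1.045 in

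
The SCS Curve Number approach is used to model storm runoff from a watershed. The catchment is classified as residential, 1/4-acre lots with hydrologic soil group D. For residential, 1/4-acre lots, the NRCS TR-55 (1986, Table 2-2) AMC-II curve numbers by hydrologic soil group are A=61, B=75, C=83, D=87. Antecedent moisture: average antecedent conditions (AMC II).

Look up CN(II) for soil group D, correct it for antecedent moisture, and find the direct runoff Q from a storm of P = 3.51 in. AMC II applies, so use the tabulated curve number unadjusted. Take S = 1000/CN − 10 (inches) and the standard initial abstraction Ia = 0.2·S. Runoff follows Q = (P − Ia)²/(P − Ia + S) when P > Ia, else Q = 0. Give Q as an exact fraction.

NRCS table: residential, 1/4-acre lots, soil group D → CN(II) = 87
Average conditions: CN = 87 (no AMC adjustment).
S = 1000/87 − 10 = 130/87 in ≈ 1.494 in
Ia = 0.2S: 0.2·1.494 = 0.299 in (exactly 26/87)
Since P=3.510 > Ia=0.299: effective rainfall P−Ia = 27937/8700 in
Q: (27937/8700)² ÷ (40937/8700) = 60036613/27396300 in (≈ 2.191 in)

Q = 60036613/27396300 in ≈ 2.191 in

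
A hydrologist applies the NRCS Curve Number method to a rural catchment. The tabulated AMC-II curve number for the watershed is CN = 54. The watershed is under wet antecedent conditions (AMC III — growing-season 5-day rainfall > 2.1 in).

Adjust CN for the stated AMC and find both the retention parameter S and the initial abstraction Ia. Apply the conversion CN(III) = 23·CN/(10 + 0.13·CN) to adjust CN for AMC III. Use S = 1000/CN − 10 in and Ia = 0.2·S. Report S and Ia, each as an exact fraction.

CN(III) from CN(II)=54: (23·54)/(10 + 0.13·54) = 2700/37 ≈ 72.973
Max retention: S = 1000/(2700/37) − 10 = 100/27 in (≈ 3.704 in)
Ia = 0.2S: 0.2·3.704 = 0.741 in (exactly 20/27)

S = 100/27 in ≈ 3.704 in; Ia = 20/27 in ≈ 0.741 in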